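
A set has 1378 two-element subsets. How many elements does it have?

53

n(n−1)/2 = 1378 ⇒ n(n−1) = 2756. Since 53·52 = 2756, n = 53.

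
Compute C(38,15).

15471286560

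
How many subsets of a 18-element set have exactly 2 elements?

Choose the 2 positions: C(18,2) = 153.

153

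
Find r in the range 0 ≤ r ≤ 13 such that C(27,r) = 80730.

5

C(27,r) increases on 0 ≤ r ≤ 13. C(27,4) = 17550 and C(27,5) = 80730, so r = 5.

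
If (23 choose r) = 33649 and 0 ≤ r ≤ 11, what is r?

5

C(23,r) increases on 0 ≤ r ≤ 11. C(23,4) = 8855 and C(23,5) = 33649, so r = 5.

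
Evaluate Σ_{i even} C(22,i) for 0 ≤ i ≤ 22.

2097152

Even-i terms of row 22 sum to 2^21 = 2097152.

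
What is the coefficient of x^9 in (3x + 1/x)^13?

13817466

General term: C(13,j)·(3x)^j·(1/x)^(13-j), with x-exponent 1j − 1(13−j) = 2j − 13.
Set 2j − 13 = 9: j = 11.
C(13,11) = 78; 3^11 = 177147; 1^2 = 1.
Coefficient = 78 · 177147 · 1 = 13817466.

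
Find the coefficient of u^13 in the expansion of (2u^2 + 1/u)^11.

42240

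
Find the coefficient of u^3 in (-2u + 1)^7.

-280

The general term is C(7,j)·(-2u)^j·(1)^(7-j); the u^3 term has j = 3.
C(7,3) = 35.
Coefficient = C(7,3) · (-2)^3 = 35 · (-8) = -280.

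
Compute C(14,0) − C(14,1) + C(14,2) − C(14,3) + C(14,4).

715

The partial alternating sum Σ_{k=0}^{4} (−1)^k C(14,k) = (−1)^4 C(13,4) = 715.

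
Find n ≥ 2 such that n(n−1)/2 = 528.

33

n(n−1)/2 = 528 ⇒ n(n−1) = 1056. Since 33·32 = 1056, n = 33.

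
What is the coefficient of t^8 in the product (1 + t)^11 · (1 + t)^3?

(1 + t)^11(1 + t)^3 = (1 + t)^14, so the coefficient of t^8 is C(14,8)·1^8 = 3003·1 = 3003.

3003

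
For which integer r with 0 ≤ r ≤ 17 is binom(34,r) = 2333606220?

C(34,r) increases on 0 ≤ r ≤ 17. C(34,16) = 2203961430 and C(34,17) = 2333606220, so r = 17.

17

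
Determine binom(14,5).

C(14,5) = (14·13·12·11·10) / 5! = 240240 / 120 = 2002.

2002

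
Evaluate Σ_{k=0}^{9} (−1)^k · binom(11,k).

-10

The partial alternating sum Σ_{k=0}^{9} (−1)^k C(11,k) = (−1)^9 C(10,9) = -10.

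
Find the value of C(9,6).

C(9,6) = C(9,3) by symmetry.
C(9,3) = (9·8·7) / 3! = 504 / 6 = 84.

84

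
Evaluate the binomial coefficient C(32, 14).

C(32,14) = (32·31·30·29·28·27·26·25·24·23·22·21·20·19) / 14! = 41098950018846720000 / 87178291200 = 471435600.

471435600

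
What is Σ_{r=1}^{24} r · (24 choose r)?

201326592

Since r·C(24,r) = 24·C(23,r−1), the sum is 24·2^23 = 24·8388608 = 201326592.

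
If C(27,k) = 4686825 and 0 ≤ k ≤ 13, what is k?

9

C(27,k) increases on 0 ≤ k ≤ 13. C(27,8) = 2220075 and C(27,9) = 4686825, so k = 9.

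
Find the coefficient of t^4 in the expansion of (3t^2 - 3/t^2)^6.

10935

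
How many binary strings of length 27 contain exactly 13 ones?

Choose the 13 positions: C(27,13) = 20058300.

20058300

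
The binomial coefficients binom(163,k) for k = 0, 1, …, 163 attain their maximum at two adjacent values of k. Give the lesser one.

For odd n = 163, C(163,k) peaks at k = (n−1)/2 and (n+1)/2; the lesser is 81.

81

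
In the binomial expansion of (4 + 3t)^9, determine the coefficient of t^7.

1259712

The general term is C(9,j)·(4)^j·(3t)^(9-j); the t^7 term has j = 2.
C(9,2) = 36.
Coefficient = C(9,2) · 4^2 · 3^7 = 36 · 16 · 2187 = 1259712.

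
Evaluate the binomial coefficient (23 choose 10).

C(23,10) = (23·22·21·20·19·18·17·16·15·14) / 10! = 4151586700800 / 3628800 = 1144066.

1144066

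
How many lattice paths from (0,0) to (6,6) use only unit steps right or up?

924

Each path is a sequence of 12 steps with 6 rights: C(12,6) = 924.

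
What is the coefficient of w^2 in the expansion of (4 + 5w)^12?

1730150400

The general term is C(12,j)·(4)^j·(5w)^(12-j); the w^2 term has j = 10.
C(12,10) = 66.
Coefficient = C(12,10) · 4^10 · 5^2 = 66 · 1048576 · 25 = 1730150400.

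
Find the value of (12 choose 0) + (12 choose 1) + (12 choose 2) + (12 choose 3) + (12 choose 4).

794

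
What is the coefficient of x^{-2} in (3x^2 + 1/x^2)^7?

General term: C(7,j)·(3x^2)^j·(1/x^2)^(7-j), with x-exponent 2j − 2(7−j) = 4j − 14.
Set 4j − 14 = -2: j = 3.
C(7,3) = 35; 3^3 = 27; 1^4 = 1.
Coefficient = 35 · 27 · 1 = 945.

945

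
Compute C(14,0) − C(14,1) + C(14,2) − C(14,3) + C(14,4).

The partial alternating sum Σ_{k=0}^{4} (−1)^k C(14,k) = (−1)^4 C(13,4) = 715.

715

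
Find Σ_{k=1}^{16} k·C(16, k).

Since k·C(16,k) = 16·C(15,k−1), the sum is 16·2^15 = 16·32768 = 524288.

524288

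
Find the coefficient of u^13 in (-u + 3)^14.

The general term is C(14,j)·(-u)^j·(3)^(14-j); the u^13 term has j = 13.
C(14,13) = 14.
Coefficient = C(14,13) · (-1)^13 · 3^1 = 14 · (-1) · 3 = -42.

-42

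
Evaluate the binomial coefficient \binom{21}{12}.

C(21,12) = C(21,9) by symmetry.
C(21,9) = (21·20·19·18·17·16·15·14·13) / 9! = 106661318400 / 362880 = 293930.

293930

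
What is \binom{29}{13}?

67863915

C(29,13) = (29·28·27·26·25·24·23·22·21·20·19·18·17) / 13! = 422590010274432000 / 6227020800 = 67863915.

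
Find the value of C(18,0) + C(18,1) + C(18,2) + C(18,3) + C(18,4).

4048

1 + 18 + 153 + 816 + 3060 = 4048.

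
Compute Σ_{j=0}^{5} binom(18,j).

1 + 18 + 153 + 816 + 3060 + 8568 = 12616.

12616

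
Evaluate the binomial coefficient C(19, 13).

27132

C(19,13) = C(19,6) by symmetry.
C(19,6) = (19·18·17·16·15·14) / 6! = 19535040 / 720 = 27132.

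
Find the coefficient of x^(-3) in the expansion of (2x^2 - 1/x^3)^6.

-160

General term: C(6,j)·(2x^2)^j·(-1/x^3)^(6-j), with x-exponent 2j − 3(6−j) = 5j − 18.
Set 5j − 18 = -3: j = 3.
C(6,3) = 20; 2^3 = 8; (-1)^3 = -1.
Coefficient = 20 · 8 · (-1) = -160.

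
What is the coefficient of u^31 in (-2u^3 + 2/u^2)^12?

General term: C(12,j)·(-2u^3)^j·(2/u^2)^(12-j), with u-exponent 3j − 2(12−j) = 5j − 24.
Set 5j − 24 = 31: j = 11.
C(12,11) = 12; (-2)^11 = -2048; 2^1 = 2.
Coefficient = 12 · (-2048) · 2 = -49152.

-49152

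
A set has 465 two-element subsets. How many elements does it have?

31

n(n−1)/2 = 465 ⇒ n(n−1) = 930. Since 31·30 = 930, n = 31.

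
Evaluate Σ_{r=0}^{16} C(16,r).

65536

Setting x = 1 in (1+x)^16 gives Σ C(16,r) = 2^16 = 65536.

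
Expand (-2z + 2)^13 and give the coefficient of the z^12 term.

The general term is C(13,j)·(-2z)^j·(2)^(13-j); the z^12 term has j = 12.
C(13,12) = 13.
Coefficient = C(13,12) · (-2)^12 · 2^1 = 13 · 4096 · 2 = 106496.

106496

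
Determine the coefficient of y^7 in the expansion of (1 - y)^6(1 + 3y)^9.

Coefficient of y^7 = Σ_{j} C(6,j)·(-1)^j·C(9,7-j)·3^(7-j) for j from 0 to 6.
= 78732 + (-367416) + 459270 + (-204120) + 34020 + (-1944) + 27 = -1431.

-1431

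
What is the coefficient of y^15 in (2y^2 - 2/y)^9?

General term: C(9,j)·(2y^2)^j·(-2/y)^(9-j), with y-exponent 2j − 1(9−j) = 3j − 9.
Set 3j − 9 = 15: j = 8.
C(9,8) = 9; 2^8 = 256; (-2)^1 = -2.
Coefficient = 9 · 256 · (-2) = -4608.

-4608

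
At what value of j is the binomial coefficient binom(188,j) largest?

94

C(188,j) is maximized at j = 188/2 = 94.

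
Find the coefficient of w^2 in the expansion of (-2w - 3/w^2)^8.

16128

General term: C(8,j)·(-2w)^j·(-3/w^2)^(8-j), with w-exponent 1j − 2(8−j) = 3j − 16.
Set 3j − 16 = 2: j = 6.
C(8,6) = 28; (-2)^6 = 64; (-3)^2 = 9.
Coefficient = 28 · 64 · 9 = 16128.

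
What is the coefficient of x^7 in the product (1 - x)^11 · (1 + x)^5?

-110

Coefficient of x^7 = Σ_{j} C(11,j)·(-1)^j·C(5,7-j)·1^(7-j) for j from 2 to 7.
= 55 + (-825) + 3300 + (-4620) + 2310 + (-330) = -110.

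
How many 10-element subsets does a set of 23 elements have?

1144066

C(23,10) = (23·22·21·20·19·18·17·16·15·14) / 10! = 4151586700800 / 3628800 = 1144066.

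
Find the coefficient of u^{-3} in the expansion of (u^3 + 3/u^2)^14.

39405366

General term: C(14,j)·(u^3)^j·(3/u^2)^(14-j), with u-exponent 3j − 2(14−j) = 5j − 28.
Set 5j − 28 = -3: j = 5.
C(14,5) = 2002; 1^5 = 1; 3^9 = 19683.
Coefficient = 2002 · 1 · 19683 = 39405366.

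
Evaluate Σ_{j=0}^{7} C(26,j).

1 + 26 + 325 + 2600 + 14950 + 65780 + 230230 + 657800 = 971712.

971712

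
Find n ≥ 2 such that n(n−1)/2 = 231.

22

n(n−1)/2 = 231 ⇒ n(n−1) = 462. Since 22·21 = 462, n = 22.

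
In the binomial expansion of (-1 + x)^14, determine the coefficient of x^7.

-3432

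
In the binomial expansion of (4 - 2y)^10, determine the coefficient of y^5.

The general term is C(10,j)·(4)^j·(-2y)^(10-j); the y^5 term has j = 5.
C(10,5) = 252.
Coefficient = C(10,5) · 4^5 · (-2)^5 = 252 · 1024 · (-32) = -8257536.

-8257536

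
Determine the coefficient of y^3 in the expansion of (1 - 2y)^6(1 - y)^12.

Coefficient of y^3 = Σ_{j} C(6,j)·(-2)^j·C(12,3-j)·(-1)^(3-j) for j from 0 to 3.
= (-220) + (-792) + (-720) + (-160) = -1892.

-1892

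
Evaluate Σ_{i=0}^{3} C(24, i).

1 + 24 + 276 + 2024 = 2325.

2325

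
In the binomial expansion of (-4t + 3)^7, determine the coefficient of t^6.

86016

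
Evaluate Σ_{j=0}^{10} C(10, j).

The entries of row 10 sum to 2^10 = 1024.

1024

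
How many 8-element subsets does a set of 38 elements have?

C(38,8) = (38·37·36·35·34·33·32·31) / 8! = 1971788797440 / 40320 = 48903492.

48903492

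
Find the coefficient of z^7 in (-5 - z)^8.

40

The general term is C(8,j)·(-5)^j·(-z)^(8-j); the z^7 term has j = 1.
C(8,1) = 8.
Coefficient = C(8,1) · (-5)^1 · (-1)^7 = 8 · (-5) · (-1) = 40.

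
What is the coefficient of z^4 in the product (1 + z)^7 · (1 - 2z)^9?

-259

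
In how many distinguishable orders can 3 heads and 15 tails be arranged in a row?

816

Choose positions for the heads: C(18,3) = 816.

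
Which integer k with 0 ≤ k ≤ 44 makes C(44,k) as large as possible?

C(44,k) is maximized at k = 44/2 = 22.

22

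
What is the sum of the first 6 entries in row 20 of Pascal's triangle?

21700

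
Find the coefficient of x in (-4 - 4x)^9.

-2359296

The general term is C(9,j)·(-4)^j·(-4x)^(9-j); the x^1 term has j = 8.
C(9,8) = 9.
Coefficient = C(9,8) · (-4)^8 · (-4)^1 = 9 · 65536 · (-4) = -2359296.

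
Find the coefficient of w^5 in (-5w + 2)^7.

-262500

The general term is C(7,j)·(-5w)^j·(2)^(7-j); the w^5 term has j = 5.
C(7,5) = 21.
Coefficient = C(7,5) · (-5)^5 · 2^2 = 21 · (-3125) · 4 = -262500.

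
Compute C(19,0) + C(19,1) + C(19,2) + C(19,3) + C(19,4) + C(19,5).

16664

1 + 19 + 171 + 969 + 3876 + 11628 = 16664.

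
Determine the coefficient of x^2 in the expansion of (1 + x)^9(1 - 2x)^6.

-12

Coefficient of x^2 = Σ_{j} C(9,j)·1^j·C(6,2-j)·(-2)^(2-j) for j from 0 to 2.
= 60 + (-108) + 36 = -12.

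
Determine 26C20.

230230

C(26,20) = C(26,6) by symmetry.
C(26,6) = (26·25·24·23·22·21) / 6! = 165765600 / 720 = 230230.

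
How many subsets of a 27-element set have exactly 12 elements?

Choose the 12 positions: C(27,12) = 17383860.

17383860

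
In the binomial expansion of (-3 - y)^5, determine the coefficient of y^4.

The general term is C(5,j)·(-3)^j·(-y)^(5-j); the y^4 term has j = 1.
C(5,1) = 5.
Coefficient = C(5,1) · (-3)^1 = 5 · (-3) = -15.

-15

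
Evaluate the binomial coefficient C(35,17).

C(35,17) = (35·34·33·32·31·30·29·28·27·26·25·24·23·22·21·20·19) / 17! = 1613955767240110694400000 / 355687428096000 = 4537567650.

4537567650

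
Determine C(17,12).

C(17,12) = C(17,5) by symmetry.
C(17,5) = (17·16·15·14·13) / 5! = 742560 / 120 = 6188.

6188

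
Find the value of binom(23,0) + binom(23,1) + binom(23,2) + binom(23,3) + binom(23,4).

1 + 23 + 253 + 1771 + 8855 = 10903.

10903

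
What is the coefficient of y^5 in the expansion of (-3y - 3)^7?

The general term is C(7,j)·(-3y)^j·(-3)^(7-j); the y^5 term has j = 5.
C(7,5) = 21.
Coefficient = C(7,5) · (-3)^5 · (-3)^2 = 21 · (-243) · 9 = -45927.

-45927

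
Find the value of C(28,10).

13123110

C(28,10) = (28·27·26·25·24·23·22·21·20·19) / 10! = 47621141568000 / 3628800 = 13123110.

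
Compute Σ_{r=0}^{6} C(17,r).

21778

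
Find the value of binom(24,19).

C(24,19) = C(24,5) by symmetry.
C(24,5) = (24·23·22·21·20) / 5! = 5100480 / 120 = 42504.

42504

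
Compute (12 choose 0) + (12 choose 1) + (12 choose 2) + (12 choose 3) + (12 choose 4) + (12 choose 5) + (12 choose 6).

2510

1 + 12 + 66 + 220 + 495 + 792 + 924 = 2510.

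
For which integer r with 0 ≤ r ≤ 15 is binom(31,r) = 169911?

5

C(31,r) increases on 0 ≤ r ≤ 15. C(31,4) = 31465 and C(31,5) = 169911, so r = 5.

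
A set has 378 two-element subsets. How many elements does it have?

28

n(n−1)/2 = 378 ⇒ n(n−1) = 756. Since 28·27 = 756, n = 28.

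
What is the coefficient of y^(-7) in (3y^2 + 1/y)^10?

General term: C(10,j)·(3y^2)^j·(1/y)^(10-j), with y-exponent 2j − 1(10−j) = 3j − 10.
Set 3j − 10 = -7: j = 1.
C(10,1) = 10; 3^1 = 3; 1^9 = 1.
Coefficient = 10 · 3 · 1 = 30.

30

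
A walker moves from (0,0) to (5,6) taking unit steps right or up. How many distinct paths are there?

462

Each path is a sequence of 11 steps with 5 rights: C(11,5) = 462.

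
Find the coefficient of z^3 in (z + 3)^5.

The general term is C(5,j)·(z)^j·(3)^(5-j); the z^3 term has j = 3.
C(5,3) = 10.
Coefficient = C(5,3) · 3^2 = 10 · 9 = 90.

90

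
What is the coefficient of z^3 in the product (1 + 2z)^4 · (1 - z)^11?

43

Coefficient of z^3 = Σ_{j} C(4,j)·2^j·C(11,3-j)·(-1)^(3-j) for j from 0 to 3.
= (-165) + 440 + (-264) + 32 = 43.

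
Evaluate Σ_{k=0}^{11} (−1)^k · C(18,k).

The partial alternating sum Σ_{k=0}^{11} (−1)^k C(18,k) = (−1)^11 C(17,11) = -12376.

-12376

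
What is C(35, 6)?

C(35,6) = (35·34·33·32·31·30) / 6! = 1168675200 / 720 = 1623160.

1623160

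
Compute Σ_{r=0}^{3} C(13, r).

378

1 + 13 + 78 + 286 = 378.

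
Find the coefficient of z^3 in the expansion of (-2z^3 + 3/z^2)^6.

General term: C(6,j)·(-2z^3)^j·(3/z^2)^(6-j), with z-exponent 3j − 2(6−j) = 5j − 12.
Set 5j − 12 = 3: j = 3.
C(6,3) = 20; (-2)^3 = -8; 3^3 = 27.
Coefficient = 20 · (-8) · 27 = -4320.

-4320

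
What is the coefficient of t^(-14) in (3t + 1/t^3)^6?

General term: C(6,j)·(3t)^j·(1/t^3)^(6-j), with t-exponent 1j − 3(6−j) = 4j − 18.
Set 4j − 18 = -14: j = 1.
C(6,1) = 6; 3^1 = 3; 1^5 = 1.
Coefficient = 6 · 3 · 1 = 18.

18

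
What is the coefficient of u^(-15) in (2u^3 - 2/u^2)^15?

General term: C(15,j)·(2u^3)^j·(-2/u^2)^(15-j), with u-exponent 3j − 2(15−j) = 5j − 30.
Set 5j − 30 = -15: j = 3.
C(15,3) = 455; 2^3 = 8; (-2)^12 = 4096.
Coefficient = 455 · 8 · 4096 = 14909440.

14909440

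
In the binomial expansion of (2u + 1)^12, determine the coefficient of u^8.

126720

The general term is C(12,j)·(2u)^j·(1)^(12-j); the u^8 term has j = 8.
C(12,8) = 495.
Coefficient = C(12,8) · 2^8 = 495 · 256 = 126720.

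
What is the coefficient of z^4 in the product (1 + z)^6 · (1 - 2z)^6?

Coefficient of z^4 = Σ_{j} C(6,j)·1^j·C(6,4-j)·(-2)^(4-j) for j from 0 to 4.
= 240 + (-960) + 900 + (-240) + 15 = -45.

-45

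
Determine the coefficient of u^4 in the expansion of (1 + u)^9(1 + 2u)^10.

20286

Coefficient of u^4 = Σ_{j} C(9,j)·1^j·C(10,4-j)·2^(4-j) for j from 0 to 4.
= 3360 + 8640 + 6480 + 1680 + 126 = 20286.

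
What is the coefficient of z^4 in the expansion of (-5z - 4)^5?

-12500

The general term is C(5,j)·(-5z)^j·(-4)^(5-j); the z^4 term has j = 4.
C(5,4) = 5.
Coefficient = C(5,4) · (-5)^4 · (-4)^1 = 5 · 625 · (-4) = -12500.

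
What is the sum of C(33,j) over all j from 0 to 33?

Setting x = 1 in (1+x)^33 gives Σ C(33,j) = 2^33 = 8589934592.

8589934592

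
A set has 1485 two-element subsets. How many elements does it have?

n(n−1)/2 = 1485 ⇒ n(n−1) = 2970. Since 55·54 = 2970, n = 55.

55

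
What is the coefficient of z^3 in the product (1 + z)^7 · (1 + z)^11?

(1 + z)^7(1 + z)^11 = (1 + z)^18, so the coefficient of z^3 is C(18,3)·1^3 = 816·1 = 816.

816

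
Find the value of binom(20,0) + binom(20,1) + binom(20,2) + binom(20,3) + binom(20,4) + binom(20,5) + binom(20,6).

1 + 20 + 190 + 1140 + 4845 + 15504 + 38760 = 60460.

60460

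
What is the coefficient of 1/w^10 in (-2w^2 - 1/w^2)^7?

-14

General term: C(7,j)·(-2w^2)^j·(-1/w^2)^(7-j), with w-exponent 2j − 2(7−j) = 4j − 14.
Set 4j − 14 = -10: j = 1.
C(7,1) = 7; (-2)^1 = -2; (-1)^6 = 1.
Coefficient = 7 · (-2) · 1 = -14.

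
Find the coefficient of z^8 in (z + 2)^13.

The general term is C(13,j)·(z)^j·(2)^(13-j); the z^8 term has j = 8.
C(13,8) = 1287.
Coefficient = C(13,8) · 2^5 = 1287 · 32 = 41184.

41184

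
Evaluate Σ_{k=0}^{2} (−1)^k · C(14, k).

The partial alternating sum Σ_{k=0}^{2} (−1)^k C(14,k) = (−1)^2 C(13,2) = 78.

78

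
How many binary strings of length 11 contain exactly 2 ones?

55

Choose the 2 positions: C(11,2) = 55.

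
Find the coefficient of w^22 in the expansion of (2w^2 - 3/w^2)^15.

7741440

General term: C(15,j)·(2w^2)^j·(-3/w^2)^(15-j), with w-exponent 2j − 2(15−j) = 4j − 30.
Set 4j − 30 = 22: j = 13.
C(15,13) = 105; 2^13 = 8192; (-3)^2 = 9.
Coefficient = 105 · 8192 · 9 = 7741440.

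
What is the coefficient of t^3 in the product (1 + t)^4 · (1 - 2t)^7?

Coefficient of t^3 = Σ_{j} C(4,j)·1^j·C(7,3-j)·(-2)^(3-j) for j from 0 to 3.
= (-280) + 336 + (-84) + 4 = -24.

-24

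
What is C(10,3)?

C(10,3) = (10·9·8) / 3! = 720 / 6 = 120.

120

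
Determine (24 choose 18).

C(24,18) = C(24,6) by symmetry.
C(24,6) = (24·23·22·21·20·19) / 6! = 96909120 / 720 = 134596.

134596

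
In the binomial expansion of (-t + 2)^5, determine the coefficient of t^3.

-40

The general term is C(5,j)·(-t)^j·(2)^(5-j); the t^3 term has j = 3.
C(5,3) = 10.
Coefficient = C(5,3) · (-1)^3 · 2^2 = 10 · (-1) · 4 = -40.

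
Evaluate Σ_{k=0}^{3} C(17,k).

834

1 + 17 + 136 + 680 = 834.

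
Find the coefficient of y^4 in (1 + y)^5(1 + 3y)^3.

500

Coefficient of y^4 = Σ_{j} C(5,j)·1^j·C(3,4-j)·3^(4-j) for j from 1 to 4.
= 135 + 270 + 90 + 5 = 500.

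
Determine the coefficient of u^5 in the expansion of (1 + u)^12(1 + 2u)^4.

12336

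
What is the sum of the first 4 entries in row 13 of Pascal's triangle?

378

1 + 13 + 78 + 286 = 378.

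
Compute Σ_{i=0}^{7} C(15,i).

16384

1 + 15 + 105 + 455 + 1365 + 3003 + 5005 + 6435 = 16384.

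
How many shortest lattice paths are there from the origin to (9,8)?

24310

Each path is a sequence of 17 steps with 9 rights: C(17,9) = 24310.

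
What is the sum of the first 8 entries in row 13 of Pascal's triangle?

5812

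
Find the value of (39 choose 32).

C(39,32) = C(39,7) by symmetry.
C(39,7) = (39·38·37·36·35·34·33) / 7! = 77519922480 / 5040 = 15380937.

15380937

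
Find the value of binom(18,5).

8568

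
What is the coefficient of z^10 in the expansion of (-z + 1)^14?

1001

The general term is C(14,j)·(-z)^j·(1)^(14-j); the z^10 term has j = 10.
C(14,10) = 1001.
Coefficient = C(14,10) = 1001.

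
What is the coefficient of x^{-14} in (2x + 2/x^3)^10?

General term: C(10,j)·(2x)^j·(2/x^3)^(10-j), with x-exponent 1j − 3(10−j) = 4j − 30.
Set 4j − 30 = -14: j = 4.
C(10,4) = 210; 2^4 = 16; 2^6 = 64.
Coefficient = 210 · 16 · 64 = 215040.

215040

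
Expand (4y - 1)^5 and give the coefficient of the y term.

The general term is C(5,j)·(4y)^j·(-1)^(5-j); the y^1 term has j = 1.
C(5,1) = 5.
Coefficient = C(5,1) · 4^1 = 5 · 4 = 20.

20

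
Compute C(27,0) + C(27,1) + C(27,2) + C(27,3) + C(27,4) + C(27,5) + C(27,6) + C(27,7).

1 + 27 + 351 + 2925 + 17550 + 80730 + 296010 + 888030 = 1285624.

1285624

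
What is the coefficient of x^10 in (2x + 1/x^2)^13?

53248

General term: C(13,j)·(2x)^j·(1/x^2)^(13-j), with x-exponent 1j − 2(13−j) = 3j − 26.
Set 3j − 26 = 10: j = 12.
C(13,12) = 13; 2^12 = 4096; 1^1 = 1.
Coefficient = 13 · 4096 · 1 = 53248.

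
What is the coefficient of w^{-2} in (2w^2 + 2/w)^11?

337920

General term: C(11,j)·(2w^2)^j·(2/w)^(11-j), with w-exponent 2j − 1(11−j) = 3j − 11.
Set 3j − 11 = -2: j = 3.
C(11,3) = 165; 2^3 = 8; 2^8 = 256.
Coefficient = 165 · 8 · 256 = 337920.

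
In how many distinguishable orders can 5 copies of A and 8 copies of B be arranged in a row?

1287

Choose positions for the A's: C(13,5) = 1287.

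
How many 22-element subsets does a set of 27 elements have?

80730

C(27,22) = C(27,5) by symmetry.
C(27,5) = (27·26·25·24·23) / 5! = 9687600 / 120 = 80730.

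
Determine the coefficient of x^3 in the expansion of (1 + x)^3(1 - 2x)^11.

Coefficient of x^3 = Σ_{j} C(3,j)·1^j·C(11,3-j)·(-2)^(3-j) for j from 0 to 3.
= (-1320) + 660 + (-66) + 1 = -725.

-725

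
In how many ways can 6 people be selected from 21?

This is C(21,6) = 54264.

54264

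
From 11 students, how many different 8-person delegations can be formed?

165

This is C(11,8) = 165.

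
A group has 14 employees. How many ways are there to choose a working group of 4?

This is C(14,4) = 1001.

1001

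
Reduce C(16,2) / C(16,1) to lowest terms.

C(n,k+1)/C(n,k) = (n−k)/(k+1) = (16−1)/(1+1) = 15/2.

15/2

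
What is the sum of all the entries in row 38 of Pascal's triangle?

Setting x = 1 in (1+x)^38 gives Σ C(38,i) = 2^38 = 274877906944.

274877906944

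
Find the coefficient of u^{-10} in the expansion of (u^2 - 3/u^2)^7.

General term: C(7,j)·(u^2)^j·(-3/u^2)^(7-j), with u-exponent 2j − 2(7−j) = 4j − 14.
Set 4j − 14 = -10: j = 1.
C(7,1) = 7; 1^1 = 1; (-3)^6 = 729.
Coefficient = 7 · 1 · 729 = 5103.

5103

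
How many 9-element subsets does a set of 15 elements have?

C(15,9) = C(15,6) by symmetry.
C(15,6) = (15·14·13·12·11·10) / 6! = 3603600 / 720 = 5005.

5005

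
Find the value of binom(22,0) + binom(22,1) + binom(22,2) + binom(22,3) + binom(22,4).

1 + 22 + 231 + 1540 + 7315 = 9109.

9109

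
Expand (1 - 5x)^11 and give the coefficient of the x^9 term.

The general term is C(11,j)·(1)^j·(-5x)^(11-j); the x^9 term has j = 2.
C(11,2) = 55.
Coefficient = C(11,2) · (-5)^9 = 55 · (-1953125) = -107421875.

-107421875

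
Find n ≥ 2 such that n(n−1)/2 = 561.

n(n−1)/2 = 561 ⇒ n(n−1) = 1122. Since 34·33 = 1122, n = 34.

34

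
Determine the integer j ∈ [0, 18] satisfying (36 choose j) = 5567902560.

15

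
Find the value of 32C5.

C(32,5) = (32·31·30·29·28) / 5! = 24165120 / 120 = 201376.

201376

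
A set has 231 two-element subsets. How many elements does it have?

22

n(n−1)/2 = 231 ⇒ n(n−1) = 462. Since 22·21 = 462, n = 22.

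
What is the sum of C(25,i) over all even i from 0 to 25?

16777216

Half of (1+1)^25 + (1−1)^25 gives the even-index sum: 2^24 = 16777216.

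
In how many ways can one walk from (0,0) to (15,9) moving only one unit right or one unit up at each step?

1307504

Each path is a sequence of 24 steps with 15 rights: C(24,15) = 1307504.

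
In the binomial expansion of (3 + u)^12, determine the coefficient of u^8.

40095

The general term is C(12,j)·(3)^j·(u)^(12-j); the u^8 term has j = 4.
C(12,4) = 495.
Coefficient = C(12,4) · 3^4 = 495 · 81 = 40095.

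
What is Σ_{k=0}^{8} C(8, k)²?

12870

Σ C(8,k)² is the coefficient of x^8 in (1+x)^8(1+x)^8 = (1+x)^16, i.e. C(16,8) = 12870.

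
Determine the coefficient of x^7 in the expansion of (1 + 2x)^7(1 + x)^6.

Coefficient of x^7 = Σ_{j} C(7,j)·2^j·C(6,7-j)·1^(7-j) for j from 1 to 7.
= 14 + 504 + 4200 + 11200 + 10080 + 2688 + 128 = 28814.

28814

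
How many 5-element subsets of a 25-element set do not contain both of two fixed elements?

51359

All 5-subsets: C(25,5) = 53130. Those containing both fixed elements: C(23,3) = 1771.
53130 − 1771 = 51359.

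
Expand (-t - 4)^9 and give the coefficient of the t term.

The general term is C(9,j)·(-t)^j·(-4)^(9-j); the t^1 term has j = 1.
C(9,1) = 9.
Coefficient = C(9,1) · (-1)^1 · (-4)^8 = 9 · (-1) · 65536 = -589824.

-589824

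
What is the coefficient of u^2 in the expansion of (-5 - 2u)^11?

-429687500

The general term is C(11,j)·(-5)^j·(-2u)^(11-j); the u^2 term has j = 9.
C(11,9) = 55.
Coefficient = C(11,9) · (-5)^9 · (-2)^2 = 55 · (-1953125) · 4 = -429687500.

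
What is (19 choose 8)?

C(19,8) = (19·18·17·16·15·14·13·12) / 8! = 3047466240 / 40320 = 75582.

75582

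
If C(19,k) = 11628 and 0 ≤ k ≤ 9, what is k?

5

C(19,k) increases on 0 ≤ k ≤ 9. C(19,4) = 3876 and C(19,5) = 11628, so k = 5.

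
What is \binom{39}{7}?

C(39,7) = (39·38·37·36·35·34·33) / 7! = 77519922480 / 5040 = 15380937.

15380937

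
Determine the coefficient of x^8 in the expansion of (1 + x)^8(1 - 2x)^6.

465

Coefficient of x^8 = Σ_{j} C(8,j)·1^j·C(6,8-j)·(-2)^(8-j) for j from 2 to 8.
= 1792 + (-10752) + 16800 + (-8960) + 1680 + (-96) + 1 = 465.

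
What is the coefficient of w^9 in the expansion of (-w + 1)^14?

-2002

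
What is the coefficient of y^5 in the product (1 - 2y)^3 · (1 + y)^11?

22

Coefficient of y^5 = Σ_{j} C(3,j)·(-2)^j·C(11,5-j)·1^(5-j) for j from 0 to 3.
= 462 + (-1980) + 1980 + (-440) = 22.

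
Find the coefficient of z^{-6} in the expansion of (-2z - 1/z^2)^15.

General term: C(15,j)·(-2z)^j·(-1/z^2)^(15-j), with z-exponent 1j − 2(15−j) = 3j − 30.
Set 3j − 30 = -6: j = 8.
C(15,8) = 6435; (-2)^8 = 256; (-1)^7 = -1.
Coefficient = 6435 · 256 · (-1) = -1647360.

-1647360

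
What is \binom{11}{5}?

462

C(11,5) = (11·10·9·8·7) / 5! = 55440 / 120 = 462.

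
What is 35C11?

C(35,11) = (35·34·33·32·31·30·29·28·27·26·25) / 11! = 16654322805120000 / 39916800 = 417225900.

417225900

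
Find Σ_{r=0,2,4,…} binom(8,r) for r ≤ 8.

Even-r terms of row 8 sum to 2^7 = 128.

128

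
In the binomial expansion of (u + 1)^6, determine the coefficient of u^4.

15

The general term is C(6,j)·(u)^j·(1)^(6-j); the u^4 term has j = 4.
C(6,4) = 15.
Coefficient = C(6,4) = 15.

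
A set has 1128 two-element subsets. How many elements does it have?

n(n−1)/2 = 1128 ⇒ n(n−1) = 2256. Since 48·47 = 2256, n = 48.

48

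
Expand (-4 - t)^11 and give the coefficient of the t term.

The general term is C(11,j)·(-4)^j·(-t)^(11-j); the t^1 term has j = 10.
C(11,10) = 11.
Coefficient = C(11,10) · (-4)^10 · (-1)^1 = 11 · 1048576 · (-1) = -11534336.

-11534336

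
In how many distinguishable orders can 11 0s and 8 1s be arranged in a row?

Choose positions for the 0s: C(19,11) = 75582.

75582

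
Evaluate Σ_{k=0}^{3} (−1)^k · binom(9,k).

-56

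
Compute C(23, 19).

8855

C(23,19) = C(23,4) by symmetry.
C(23,4) = (23·22·21·20) / 4! = 212520 / 24 = 8855.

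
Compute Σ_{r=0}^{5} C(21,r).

27896

1 + 21 + 210 + 1330 + 5985 + 20349 = 27896.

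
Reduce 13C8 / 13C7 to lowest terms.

3/4

C(n,k+1)/C(n,k) = (n−k)/(k+1) = (13−7)/(7+1) = 6/8 = 3/4.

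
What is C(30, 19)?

54627300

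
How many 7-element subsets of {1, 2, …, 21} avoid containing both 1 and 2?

104652

All 7-subsets: C(21,7) = 116280. Those containing both fixed elements: C(19,5) = 11628.
116280 − 11628 = 104652.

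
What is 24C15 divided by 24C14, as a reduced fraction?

C(n,k+1)/C(n,k) = (n−k)/(k+1) = (24−14)/(14+1) = 10/15 = 2/3.

2/3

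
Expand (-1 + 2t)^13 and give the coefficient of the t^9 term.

The general term is C(13,j)·(-1)^j·(2t)^(13-j); the t^9 term has j = 4.
C(13,4) = 715.
Coefficient = C(13,4) · 2^9 = 715 · 512 = 366080.

366080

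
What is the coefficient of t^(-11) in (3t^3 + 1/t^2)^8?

24

General term: C(8,j)·(3t^3)^j·(1/t^2)^(8-j), with t-exponent 3j − 2(8−j) = 5j − 16.
Set 5j − 16 = -11: j = 1.
C(8,1) = 8; 3^1 = 3; 1^7 = 1.
Coefficient = 8 · 3 · 1 = 24.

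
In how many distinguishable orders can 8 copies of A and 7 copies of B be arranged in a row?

Choose positions for the A's: C(15,8) = 6435.

6435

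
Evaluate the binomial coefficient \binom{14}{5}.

C(14,5) = (14·13·12·11·10) / 5! = 240240 / 120 = 2002.

2002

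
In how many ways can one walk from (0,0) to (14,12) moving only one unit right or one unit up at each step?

Each path is a sequence of 26 steps with 14 rights: C(26,14) = 9657700.

9657700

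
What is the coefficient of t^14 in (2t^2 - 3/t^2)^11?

General term: C(11,j)·(2t^2)^j·(-3/t^2)^(11-j), with t-exponent 2j − 2(11−j) = 4j − 22.
Set 4j − 22 = 14: j = 9.
C(11,9) = 55; 2^9 = 512; (-3)^2 = 9.
Coefficient = 55 · 512 · 9 = 253440.

253440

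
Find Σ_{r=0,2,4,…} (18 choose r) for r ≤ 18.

131072

Even-r terms of row 18 sum to 2^17 = 131072.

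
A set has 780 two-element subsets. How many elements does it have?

40

n(n−1)/2 = 780 ⇒ n(n−1) = 1560. Since 40·39 = 1560, n = 40.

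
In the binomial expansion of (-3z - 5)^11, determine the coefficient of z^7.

-451068750

The general term is C(11,j)·(-3z)^j·(-5)^(11-j); the z^7 term has j = 7.
C(11,7) = 330.
Coefficient = C(11,7) · (-3)^7 · (-5)^4 = 330 · (-2187) · 625 = -451068750.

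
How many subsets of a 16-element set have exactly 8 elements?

12870

Choose the 8 positions: C(16,8) = 12870.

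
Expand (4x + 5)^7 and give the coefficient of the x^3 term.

1400000

The general term is C(7,j)·(4x)^j·(5)^(7-j); the x^3 term has j = 3.
C(7,3) = 35.
Coefficient = C(7,3) · 4^3 · 5^4 = 35 · 64 · 625 = 1400000.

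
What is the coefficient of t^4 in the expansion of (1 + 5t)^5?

3125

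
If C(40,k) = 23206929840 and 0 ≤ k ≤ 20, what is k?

C(40,k) increases on 0 ≤ k ≤ 20. C(40,13) = 12033222880 and C(40,14) = 23206929840, so k = 14.

14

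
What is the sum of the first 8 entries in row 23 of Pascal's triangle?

1 + 23 + 253 + 1771 + 8855 + 33649 + 100947 + 245157 = 390656.

390656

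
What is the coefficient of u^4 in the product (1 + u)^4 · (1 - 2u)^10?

521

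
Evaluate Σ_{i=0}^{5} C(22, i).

35443

1 + 22 + 231 + 1540 + 7315 + 26334 = 35443.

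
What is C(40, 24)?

62852101650

C(40,24) = C(40,16) by symmetry.
C(40,16) = (40·39·38·37·36·35·34·33·32·31·30·29·28·27·26·25) / 16! = 1315041316842168115200000 / 20922789888000 = 62852101650.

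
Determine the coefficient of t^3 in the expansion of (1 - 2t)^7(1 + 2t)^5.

80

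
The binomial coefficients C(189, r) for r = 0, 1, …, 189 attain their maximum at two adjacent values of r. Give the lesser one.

For odd n = 189, C(189,r) peaks at r = (n−1)/2 and (n+1)/2; the lesser is 94.

94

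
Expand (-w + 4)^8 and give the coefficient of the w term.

The general term is C(8,j)·(-w)^j·(4)^(8-j); the w^1 term has j = 1.
C(8,1) = 8.
Coefficient = C(8,1) · (-1)^1 · 4^7 = 8 · (-1) · 16384 = -131072.

-131072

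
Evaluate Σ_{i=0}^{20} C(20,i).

The entries of row 20 sum to 2^20 = 1048576.

1048576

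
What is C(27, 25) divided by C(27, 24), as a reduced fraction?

C(n,k+1)/C(n,k) = (n−k)/(k+1) = (27−24)/(24+1) = 3/25.

3/25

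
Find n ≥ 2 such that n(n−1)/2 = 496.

n(n−1)/2 = 496 ⇒ n(n−1) = 992. Since 32·31 = 992, n = 32.

32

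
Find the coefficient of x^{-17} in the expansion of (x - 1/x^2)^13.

286

General term: C(13,j)·(x)^j·(-1/x^2)^(13-j), with x-exponent 1j − 2(13−j) = 3j − 26.
Set 3j − 26 = -17: j = 3.
C(13,3) = 286; 1^3 = 1; (-1)^10 = 1.
Coefficient = 286 · 1 · 1 = 286.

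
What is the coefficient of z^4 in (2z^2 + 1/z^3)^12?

126720

General term: C(12,j)·(2z^2)^j·(1/z^3)^(12-j), with z-exponent 2j − 3(12−j) = 5j − 36.
Set 5j − 36 = 4: j = 8.
C(12,8) = 495; 2^8 = 256; 1^4 = 1.
Coefficient = 495 · 256 · 1 = 126720.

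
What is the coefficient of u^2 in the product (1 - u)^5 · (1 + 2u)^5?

0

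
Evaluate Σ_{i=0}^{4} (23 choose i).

10903

1 + 23 + 253 + 1771 + 8855 = 10903.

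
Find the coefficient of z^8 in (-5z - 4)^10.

281250000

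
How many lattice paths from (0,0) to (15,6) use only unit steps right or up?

Each path is a sequence of 21 steps with 15 rights: C(21,15) = 54264.

54264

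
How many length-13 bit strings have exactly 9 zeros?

715

Choose the 9 positions: C(13,9) = 715.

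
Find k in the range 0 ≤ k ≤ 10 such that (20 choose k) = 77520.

C(20,k) increases on 0 ≤ k ≤ 10. C(20,6) = 38760 and C(20,7) = 77520, so k = 7.

7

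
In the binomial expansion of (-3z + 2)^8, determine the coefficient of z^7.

The general term is C(8,j)·(-3z)^j·(2)^(8-j); the z^7 term has j = 7.
C(8,7) = 8.
Coefficient = C(8,7) · (-3)^7 · 2^1 = 8 · (-2187) · 2 = -34992.

-34992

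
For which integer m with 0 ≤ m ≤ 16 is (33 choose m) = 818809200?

14

C(33,m) increases on 0 ≤ m ≤ 16. C(33,13) = 573166440 and C(33,14) = 818809200, so m = 14.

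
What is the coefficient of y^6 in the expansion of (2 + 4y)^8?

The general term is C(8,j)·(2)^j·(4y)^(8-j); the y^6 term has j = 2.
C(8,2) = 28.
Coefficient = C(8,2) · 2^2 · 4^6 = 28 · 4 · 4096 = 458752.

458752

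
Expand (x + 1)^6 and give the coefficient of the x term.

The general term is C(6,j)·(x)^j·(1)^(6-j); the x^1 term has j = 1.
C(6,1) = 6.
Coefficient = C(6,1) = 6.

6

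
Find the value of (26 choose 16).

C(26,16) = C(26,10) by symmetry.
C(26,10) = (26·25·24·23·22·21·20·19·18·17) / 10! = 19275223968000 / 3628800 = 5311735.

5311735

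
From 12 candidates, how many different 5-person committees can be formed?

This is C(12,5) = 792.

792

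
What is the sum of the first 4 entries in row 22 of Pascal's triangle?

1794

1 + 22 + 231 + 1540 = 1794.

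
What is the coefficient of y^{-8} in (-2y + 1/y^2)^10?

General term: C(10,j)·(-2y)^j·(1/y^2)^(10-j), with y-exponent 1j − 2(10−j) = 3j − 20.
Set 3j − 20 = -8: j = 4.
C(10,4) = 210; (-2)^4 = 16; 1^6 = 1.
Coefficient = 210 · 16 · 1 = 3360.

3360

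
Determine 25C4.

12650

C(25,4) = (25·24·23·22) / 4! = 303600 / 24 = 12650.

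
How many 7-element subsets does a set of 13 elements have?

1716

C(13,7) = C(13,6) by symmetry.
C(13,6) = (13·12·11·10·9·8) / 6! = 1235520 / 720 = 1716.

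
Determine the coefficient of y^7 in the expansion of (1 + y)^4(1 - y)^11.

Coefficient of y^7 = Σ_{j} C(4,j)·1^j·C(11,7-j)·(-1)^(7-j) for j from 0 to 4.
= (-330) + 1848 + (-2772) + 1320 + (-165) = -99.

-99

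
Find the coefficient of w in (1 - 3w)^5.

-15

The general term is C(5,j)·(1)^j·(-3w)^(5-j); the w^1 term has j = 4.
C(5,4) = 5.
Coefficient = C(5,4) · (-3)^1 = 5 · (-3) = -15.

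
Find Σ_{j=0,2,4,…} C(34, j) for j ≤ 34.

Half of (1+1)^34 + (1−1)^34 gives the even-index sum: 2^33 = 8589934592.

8589934592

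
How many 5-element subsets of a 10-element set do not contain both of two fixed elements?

All 5-subsets: C(10,5) = 252. Those containing both fixed elements: C(8,3) = 56.
252 − 56 = 196.

196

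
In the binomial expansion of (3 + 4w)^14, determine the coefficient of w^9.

127529385984

The general term is C(14,j)·(3)^j·(4w)^(14-j); the w^9 term has j = 5.
C(14,5) = 2002.
Coefficient = C(14,5) · 3^5 · 4^9 = 2002 · 243 · 262144 = 127529385984.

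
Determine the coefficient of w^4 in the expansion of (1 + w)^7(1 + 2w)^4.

Coefficient of w^4 = Σ_{j} C(7,j)·1^j·C(4,4-j)·2^(4-j) for j from 0 to 4.
= 16 + 224 + 504 + 280 + 35 = 1059.

1059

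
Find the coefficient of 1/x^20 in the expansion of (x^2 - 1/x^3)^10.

General term: C(10,j)·(x^2)^j·(-1/x^3)^(10-j), with x-exponent 2j − 3(10−j) = 5j − 30.
Set 5j − 30 = -20: j = 2.
C(10,2) = 45; 1^2 = 1; (-1)^8 = 1.
Coefficient = 45 · 1 · 1 = 45.

45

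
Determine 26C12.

C(26,12) = (26·25·24·23·22·21·20·19·18·17·16·15) / 12! = 4626053752320000 / 479001600 = 9657700.

9657700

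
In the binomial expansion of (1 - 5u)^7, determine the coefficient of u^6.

The general term is C(7,j)·(1)^j·(-5u)^(7-j); the u^6 term has j = 1.
C(7,1) = 7.
Coefficient = C(7,1) · (-5)^6 = 7 · 15625 = 109375.

109375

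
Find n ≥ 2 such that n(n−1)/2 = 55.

11

n(n−1)/2 = 55 ⇒ n(n−1) = 110. Since 11·10 = 110, n = 11.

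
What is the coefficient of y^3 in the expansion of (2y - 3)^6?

The general term is C(6,j)·(2y)^j·(-3)^(6-j); the y^3 term has j = 3.
C(6,3) = 20.
Coefficient = C(6,3) · 2^3 · (-3)^3 = 20 · 8 · (-27) = -4320.

-4320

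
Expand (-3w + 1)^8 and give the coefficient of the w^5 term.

The general term is C(8,j)·(-3w)^j·(1)^(8-j); the w^5 term has j = 5.
C(8,5) = 56.
Coefficient = C(8,5) · (-3)^5 = 56 · (-243) = -13608.

-13608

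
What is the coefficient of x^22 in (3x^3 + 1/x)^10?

295245

General term: C(10,j)·(3x^3)^j·(1/x)^(10-j), with x-exponent 3j − 1(10−j) = 4j − 10.
Set 4j − 10 = 22: j = 8.
C(10,8) = 45; 3^8 = 6561; 1^2 = 1.
Coefficient = 45 · 6561 · 1 = 295245.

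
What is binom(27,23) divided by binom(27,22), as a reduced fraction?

5/23

C(n,k+1)/C(n,k) = (n−k)/(k+1) = (27−22)/(22+1) = 5/23.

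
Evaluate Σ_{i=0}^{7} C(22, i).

280600

1 + 22 + 231 + 1540 + 7315 + 26334 + 74613 + 170544 = 280600.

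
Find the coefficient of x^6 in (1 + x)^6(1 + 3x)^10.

846712

Coefficient of x^6 = Σ_{j} C(6,j)·1^j·C(10,6-j)·3^(6-j) for j from 0 to 6.
= 153090 + 367416 + 255150 + 64800 + 6075 + 180 + 1 = 846712.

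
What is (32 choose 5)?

201376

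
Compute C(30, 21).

14307150

C(30,21) = C(30,9) by symmetry.
C(30,9) = (30·29·28·27·26·25·24·23·22) / 9! = 5191778592000 / 362880 = 14307150.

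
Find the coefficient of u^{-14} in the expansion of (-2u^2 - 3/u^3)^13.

-270208224

General term: C(13,j)·(-2u^2)^j·(-3/u^3)^(13-j), with u-exponent 2j − 3(13−j) = 5j − 39.
Set 5j − 39 = -14: j = 5.
C(13,5) = 1287; (-2)^5 = -32; (-3)^8 = 6561.
Coefficient = 1287 · (-32) · 6561 = -270208224.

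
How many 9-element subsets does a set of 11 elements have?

55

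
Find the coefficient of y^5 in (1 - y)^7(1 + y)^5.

-20

Coefficient of y^5 = Σ_{j} C(7,j)·(-1)^j·C(5,5-j)·1^(5-j) for j from 0 to 5.
= 1 + (-35) + 210 + (-350) + 175 + (-21) = -20.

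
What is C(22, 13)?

497420

C(22,13) = C(22,9) by symmetry.
C(22,9) = (22·21·20·19·18·17·16·15·14) / 9! = 180503769600 / 362880 = 497420.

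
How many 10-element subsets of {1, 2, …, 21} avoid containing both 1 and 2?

All 10-subsets: C(21,10) = 352716. Those containing both fixed elements: C(19,8) = 75582.
352716 − 75582 = 277134.

277134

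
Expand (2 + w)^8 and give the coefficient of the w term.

The general term is C(8,j)·(2)^j·(w)^(8-j); the w^1 term has j = 7.
C(8,7) = 8.
Coefficient = C(8,7) · 2^7 = 8 · 128 = 1024.

1024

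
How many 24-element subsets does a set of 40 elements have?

C(40,24) = C(40,16) by symmetry.
C(40,16) = (40·39·38·37·36·35·34·33·32·31·30·29·28·27·26·25) / 16! = 1315041316842168115200000 / 20922789888000 = 62852101650.

62852101650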